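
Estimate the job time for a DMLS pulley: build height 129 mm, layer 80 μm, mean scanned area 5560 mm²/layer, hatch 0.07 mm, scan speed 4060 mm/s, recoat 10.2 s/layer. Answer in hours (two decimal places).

13.34 hours

Layer count = ceil(129 / 0.08) = 1613.
Hatch length per layer: 5560 / 0.07 → 79428.6 mm.
Laser time per layer = 79428.6 / 4060, so 19.5637 s.
Time per layer = 19.5637 + 10.2 = 29.7637 s.
Build time = 1613 × 29.7637 = 48008.8481 s = 13.34 hours.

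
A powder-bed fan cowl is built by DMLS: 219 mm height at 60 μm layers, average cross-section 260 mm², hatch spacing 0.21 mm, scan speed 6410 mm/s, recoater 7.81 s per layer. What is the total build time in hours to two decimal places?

8.11 hours

Layer count = ceil(219 / 0.06) = 3650.
Per-layer scan distance = 260 / 0.21 = 1238.1 mm.
Scan time per layer = 1238.1 / 6410 = 0.1932 s.
Time per layer = 0.1932 + 7.81 = 8.0032 s.
3650 layers × 8.0032 s/layer = 29211.68 s, i.e. 8.11 hours.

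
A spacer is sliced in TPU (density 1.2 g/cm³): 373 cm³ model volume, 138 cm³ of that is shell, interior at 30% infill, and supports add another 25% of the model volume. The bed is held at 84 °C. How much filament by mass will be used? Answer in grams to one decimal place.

362.1 g

Interior volume = 373 − 138, so 235 cm³.
Infill deposited = 0.30 × 235 = 70.5 cm³.
Support = 0.25 × 373 = 93.25 cm³.
Total printed volume = 138 + 70.5 + 93.25, so 301.75 cm³.
Mass = 301.75 × 1.2 = 362.1 g.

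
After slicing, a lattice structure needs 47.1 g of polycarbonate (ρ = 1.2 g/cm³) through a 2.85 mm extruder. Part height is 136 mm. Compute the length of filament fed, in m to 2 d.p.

6.15 m

Extruded volume: 47.1/1.2 = 39.25 cm³ (39250 mm³).
Filament cross-section = π × (2.85/2)² = 6.3794 mm².
L = V/A = 39250/6.3794 = 6152.62 mm → 6.15 m.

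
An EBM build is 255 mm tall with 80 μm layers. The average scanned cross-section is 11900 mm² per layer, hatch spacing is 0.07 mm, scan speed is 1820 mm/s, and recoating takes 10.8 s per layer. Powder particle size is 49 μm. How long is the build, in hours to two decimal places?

92.28 hours

Layer count = ceil(255 / 0.08) = 3188.
Per-layer scan distance: 11900 / 0.07 → 170000 mm.
Per-layer scan time = 170000 / 1820, so 93.4066 s.
Time per layer: 93.4066 + 10.8 → 104.2066 s.
Build time = 3188 × 104.2066 = 332210.6408 s = 92.28 hours.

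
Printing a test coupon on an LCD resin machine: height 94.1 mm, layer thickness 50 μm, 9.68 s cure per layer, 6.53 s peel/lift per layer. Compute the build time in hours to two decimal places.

8.47 hours

Layer count = ceil(94.1 / 0.05) = 1882.
Each layer takes: 9.68 + 6.53 → 16.21 s.
Build time: 1882 × 16.21 s = 30507.22 s, i.e. 8.47 hours.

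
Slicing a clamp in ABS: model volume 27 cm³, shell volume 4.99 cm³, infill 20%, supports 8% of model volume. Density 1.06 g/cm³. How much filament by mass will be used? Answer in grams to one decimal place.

Volume inside the shell: 27 − 4.99 → 22.01 cm³.
Infill deposited = 0.20 × 22.01 = 4.402 cm³.
Support = 0.08 × 27 = 2.16 cm³.
Total printed volume = 4.99 + 4.402 + 2.16, so 11.552 cm³.
Mass = 11.552 × 1.06, so 12.24512 g.

12.2 g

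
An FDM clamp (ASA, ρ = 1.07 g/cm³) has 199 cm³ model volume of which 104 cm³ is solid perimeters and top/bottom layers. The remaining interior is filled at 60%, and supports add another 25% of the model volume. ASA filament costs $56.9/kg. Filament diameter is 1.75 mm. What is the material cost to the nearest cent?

$12.83

Infill region: 199 − 104 → 95 cm³.
Infill volume = 0.60 × 95, so 57 cm³.
Support = 0.25 × 199, so 49.75 cm³.
Deposited volume = 104 + 57 + 49.75 = 210.75 cm³.
Mass = 210.75 × 1.07, so 225.5025 g.
At $56.9/kg: 225.5025/1000 × 56.9 = $12.83.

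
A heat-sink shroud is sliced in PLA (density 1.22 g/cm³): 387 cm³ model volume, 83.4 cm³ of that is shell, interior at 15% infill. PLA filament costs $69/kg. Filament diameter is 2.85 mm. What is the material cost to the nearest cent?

$10.85

Interior volume = 387 − 83.4 = 303.6 cm³.
Infill deposited = 0.15 × 303.6, so 45.54 cm³.
Deposited volume = 83.4 + 45.54, so 128.94 cm³.
Mass: 128.94 × 1.22 → 157.3068 g.
Cost = 157.3068 g / 1000 × $69/kg = $10.85.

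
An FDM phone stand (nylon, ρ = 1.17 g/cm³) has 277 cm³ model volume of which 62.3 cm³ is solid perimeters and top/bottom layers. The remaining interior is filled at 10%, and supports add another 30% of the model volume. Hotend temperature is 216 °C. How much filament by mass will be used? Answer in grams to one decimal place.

195.2 g

Interior volume: 277 − 62.3 → 214.7 cm³.
Infill deposited = 0.10 × 214.7 = 21.47 cm³.
Support = 0.30 × 277, so 83.1 cm³.
Total extruded: 62.3 + 21.47 + 83.1 → 166.87 cm³.
Mass: 166.87 × 1.17 → 195.2379 g.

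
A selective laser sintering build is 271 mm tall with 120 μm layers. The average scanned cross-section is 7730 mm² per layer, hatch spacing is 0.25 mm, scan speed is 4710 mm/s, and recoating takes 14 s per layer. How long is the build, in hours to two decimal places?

Layer count = ceil(271 / 0.12) = 2259.
Scan path per layer = 7730 / 0.25, so 30920 mm.
Laser time per layer: 30920 / 4710 → 6.5648 s.
Layer cycle = 6.5648 + 14, so 20.5648 s.
Total: 2259 × 20.5648 s = 46455.8832 s → 12.90 hours.

12.90 hours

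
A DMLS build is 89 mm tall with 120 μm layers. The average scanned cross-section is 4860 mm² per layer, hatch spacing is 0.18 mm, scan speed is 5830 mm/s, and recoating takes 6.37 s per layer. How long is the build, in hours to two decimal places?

Number of layers: 89 / 0.12 → 742 (rounded up).
Per-layer scan distance = 4860 / 0.18, so 27000 mm.
Per-layer scan time = 27000 / 5830, so 4.6312 s.
Per-layer time: 4.6312 + 6.37 → 11.0012 s.
Build time = 742 × 11.0012 = 8162.8904 s = 2.27 hours.

2.27 hours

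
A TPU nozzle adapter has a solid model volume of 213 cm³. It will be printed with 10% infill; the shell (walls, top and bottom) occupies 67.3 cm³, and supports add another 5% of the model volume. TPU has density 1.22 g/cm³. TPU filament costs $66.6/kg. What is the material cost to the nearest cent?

Infill region = 213 − 67.3, so 145.7 cm³.
Infill deposited = 0.10 × 145.7, so 14.57 cm³.
Support = 0.05 × 213, so 10.65 cm³.
Total printed volume = 67.3 + 14.57 + 10.65, so 92.52 cm³.
Mass: 92.52 × 1.22 → 112.8744 g.
Cost = 112.8744 g / 1000 × $66.6/kg = $7.52.

$7.52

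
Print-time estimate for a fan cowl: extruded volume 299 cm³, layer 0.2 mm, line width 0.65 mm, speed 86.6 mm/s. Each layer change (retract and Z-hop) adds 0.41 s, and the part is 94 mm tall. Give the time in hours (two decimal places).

Extrusion cross-section: 0.2 × 0.65 → 0.13 mm².
Toolpath length = 299 cm³ / 0.13 mm² = 299000 / 0.13 = 2300000 mm.
Print-move time = 2300000 / 86.6 = 26558.9 s.
Layers = ⌈94/0.2⌉ = 470.
Non-print overhead = 470 × 0.41, so 192.7 s.
Total = 26558.9 + 192.7 = 26751.6 s = 7.43 hours.

7.43 hours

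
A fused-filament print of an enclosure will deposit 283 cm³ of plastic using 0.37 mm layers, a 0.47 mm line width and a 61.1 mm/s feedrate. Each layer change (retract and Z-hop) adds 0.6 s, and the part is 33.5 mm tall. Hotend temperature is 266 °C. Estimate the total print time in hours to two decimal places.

7.41 hours

Line area: 0.37 × 0.47 → 0.1739 mm².
Total extruded path = 283000/0.1739 = 1627372.1 mm.
Extrusion time: 1627372.1 / 61.1 → 26634.6 s.
Layer count = ceil(33.5 / 0.37) = 91.
Non-print overhead = 91 × 0.6, so 54.6 s.
Altogether 26634.6 + 54.6 = 26689.2 s, i.e. 7.41 hours.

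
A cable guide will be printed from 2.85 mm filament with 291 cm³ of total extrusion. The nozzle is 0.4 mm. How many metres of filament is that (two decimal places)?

Cross-section of 2.85 mm filament: π·(2.85/2)² = 6.3794 mm².
L = 291000 mm³ / 6.3794 mm² = 45615.58 mm, i.e. 45.62 m.

45.62 m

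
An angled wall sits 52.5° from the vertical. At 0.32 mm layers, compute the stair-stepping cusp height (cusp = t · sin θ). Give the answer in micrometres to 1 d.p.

253.9 μm

sin(52.5°) = 0.7934, so cusp = 0.32 × 0.7934 = 0.253888 mm → 253.9 μm.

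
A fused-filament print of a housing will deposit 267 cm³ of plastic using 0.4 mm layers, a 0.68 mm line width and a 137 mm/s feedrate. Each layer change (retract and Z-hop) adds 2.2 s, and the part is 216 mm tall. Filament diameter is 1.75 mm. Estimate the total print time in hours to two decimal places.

Extrusion cross-section: 0.4 × 0.68 → 0.272 mm².
Total extruded path = 267000/0.272 = 981617.6 mm.
Time extruding: 981617.6 / 137 → 7165.1 s.
Layer count = ceil(216 / 0.4) = 540.
Layer-change overhead = 540 × 2.2 = 1188 s.
Altogether 7165.1 + 1188 = 8353.1 s, i.e. 2.32 hours.

2.32 hours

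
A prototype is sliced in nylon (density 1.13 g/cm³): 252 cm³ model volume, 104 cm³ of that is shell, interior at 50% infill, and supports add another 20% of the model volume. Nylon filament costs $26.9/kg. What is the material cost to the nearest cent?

$6.94

Interior volume = 252 − 104 = 148 cm³.
Deposited infill: 0.50 × 148 → 74 cm³.
Support = 0.20 × 252, so 50.4 cm³.
Total printed volume = 104 + 74 + 50.4 = 228.4 cm³.
Mass = 228.4 × 1.13 = 258.092 g.
At $26.9/kg: 258.092/1000 × 26.9 = $6.94.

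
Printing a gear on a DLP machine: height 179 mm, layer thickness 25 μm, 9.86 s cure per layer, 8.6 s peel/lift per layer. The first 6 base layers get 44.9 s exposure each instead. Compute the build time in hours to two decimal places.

Number of layers: 179 / 0.025 → 7160 (rounded up).
Burn-in layers = 6 × (44.9 + 8.6), so 321 s.
Normal layers = 7154 × (9.86 + 8.6) = 132062.84 s.
Total = 321 + 132062.84 = 132383.84 s = 36.77 hours.

36.77 hours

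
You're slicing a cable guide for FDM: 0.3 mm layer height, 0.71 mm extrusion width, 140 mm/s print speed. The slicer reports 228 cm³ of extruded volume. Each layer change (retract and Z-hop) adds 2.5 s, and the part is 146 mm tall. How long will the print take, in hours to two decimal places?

2.46 hours

Extrusion cross-section = 0.3 × 0.71 = 0.213 mm².
Path length: 228000 mm³ / 0.213 mm² → 1070422.5 mm.
Time extruding = 1070422.5 / 140, so 7645.9 s.
Number of layers: 146 / 0.3 → 487 (rounded up).
Layer-change overhead = 487 × 2.5, so 1217.5 s.
Altogether 7645.9 + 1217.5 = 8863.4 s, i.e. 2.46 hours.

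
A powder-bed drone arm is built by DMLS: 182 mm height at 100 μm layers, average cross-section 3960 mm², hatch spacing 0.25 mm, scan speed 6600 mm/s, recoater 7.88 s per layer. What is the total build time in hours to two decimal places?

5.20 hours

Layer count = ceil(182 / 0.1) = 1820.
Scan path per layer = 3960 / 0.25 = 15840 mm.
Scan time per layer: 15840 / 6600 → 2.4 s.
Per-layer time = 2.4 + 7.88, so 10.28 s.
1820 layers × 10.28 s/layer = 18709.6 s, i.e. 5.20 hours.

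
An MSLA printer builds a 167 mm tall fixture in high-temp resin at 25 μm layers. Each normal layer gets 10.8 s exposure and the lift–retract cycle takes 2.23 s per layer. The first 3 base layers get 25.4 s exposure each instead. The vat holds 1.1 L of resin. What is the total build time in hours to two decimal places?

Number of layers: 167 / 0.025 → 6680 (rounded up).
Base layers: 3 × (25.4 + 2.23) → 82.89 s.
Regular layers = 6677 × (10.8 + 2.23) = 87001.31 s.
Sum: 82.89 + 87001.31 = 87084.2 s → 24.19 hours.

24.19 hours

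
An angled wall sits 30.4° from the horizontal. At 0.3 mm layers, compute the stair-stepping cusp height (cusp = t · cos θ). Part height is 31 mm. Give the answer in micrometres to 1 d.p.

h_c = t·cos θ = 0.3 × 0.8625 = 0.25875 mm (258.8 μm).

258.8 μm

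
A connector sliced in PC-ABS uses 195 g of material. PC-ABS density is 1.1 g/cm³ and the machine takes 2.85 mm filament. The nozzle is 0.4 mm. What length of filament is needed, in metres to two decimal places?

Volume = 195 g / 1.1 g·cm⁻³ = 177.2727 cm³ = 177272.7 mm³.
A = π r² = π × 1.425² = 6.3794 mm².
Length = 177272.7 / 6.3794 = 27788.3 mm = 27.79 m.

27.79 m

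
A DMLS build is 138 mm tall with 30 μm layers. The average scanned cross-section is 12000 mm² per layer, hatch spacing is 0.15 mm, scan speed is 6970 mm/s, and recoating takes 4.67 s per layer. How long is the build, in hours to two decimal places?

Layers = ⌈138/0.03⌉ = 4600.
Hatch length per layer = 12000 / 0.15, so 80000 mm.
Laser time per layer: 80000 / 6970 → 11.4778 s.
Per-layer time = 11.4778 + 4.67 = 16.1478 s.
Build time = 4600 × 16.1478 = 74279.88 s = 20.63 hours.

20.63 hours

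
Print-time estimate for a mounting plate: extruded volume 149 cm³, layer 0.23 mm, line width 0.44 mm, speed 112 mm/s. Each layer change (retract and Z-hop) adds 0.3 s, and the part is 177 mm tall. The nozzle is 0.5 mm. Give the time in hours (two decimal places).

Line area = 0.23 × 0.44 = 0.1012 mm².
Path length: 149000 mm³ / 0.1012 mm² → 1472332 mm.
Extrusion time: 1472332 / 112 → 13145.8 s.
Layer count = ceil(177 / 0.23) = 770.
Z-hop total = 770 × 0.3 = 231 s.
Altogether 13145.8 + 231 = 13376.8 s, i.e. 3.72 hours.

3.72 hours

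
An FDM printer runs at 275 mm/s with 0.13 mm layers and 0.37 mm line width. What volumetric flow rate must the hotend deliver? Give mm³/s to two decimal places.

Extrusion cross-section = 0.13 × 0.37 = 0.0481 mm².
Q = v·A = 275 × 0.0481 = 13.23 mm³/s.

13.23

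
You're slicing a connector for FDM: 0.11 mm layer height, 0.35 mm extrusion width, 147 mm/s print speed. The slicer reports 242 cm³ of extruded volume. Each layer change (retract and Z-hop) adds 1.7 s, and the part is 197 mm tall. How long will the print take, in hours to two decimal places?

12.72 hours

Line area = 0.11 × 0.35, so 0.0385 mm².
Total extruded path = 242000/0.0385 = 6285714.3 mm.
Time extruding: 6285714.3 / 147 → 42760 s.
Layers = ⌈197/0.11⌉ = 1791.
Non-print overhead: 1791 × 1.7 → 3044.7 s.
Total = 42760 + 3044.7 = 45804.7 s = 12.72 hours.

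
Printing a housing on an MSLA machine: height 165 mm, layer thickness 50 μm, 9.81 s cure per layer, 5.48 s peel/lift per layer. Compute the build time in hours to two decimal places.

14.02 hours

Number of layers: 165 / 0.05 → 3300 (rounded up).
Per-layer time = 9.81 + 5.48 = 15.29 s.
Build time: 3300 × 15.29 s = 50457 s, i.e. 14.02 hours.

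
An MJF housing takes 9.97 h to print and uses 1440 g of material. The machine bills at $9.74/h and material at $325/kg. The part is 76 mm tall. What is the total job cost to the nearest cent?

$565.11

Machine cost: 9.74 × 9.97 → $97.1078.
Material cost = 325 × 1440/1000, so $468.00.
Total = 97.1078 + 468.00 = 565.1078 ≈ $565.11.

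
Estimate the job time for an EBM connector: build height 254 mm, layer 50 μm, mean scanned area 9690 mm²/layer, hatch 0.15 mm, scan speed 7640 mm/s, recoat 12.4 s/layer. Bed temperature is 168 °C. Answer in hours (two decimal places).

29.43 hours

Layer count = ceil(254 / 0.05) = 5080.
Scan path per layer = 9690 / 0.15 = 64600 mm.
Scan time per layer = 64600 / 7640, so 8.4555 s.
Time per layer: 8.4555 + 12.4 → 20.8555 s.
5080 layers × 20.8555 s/layer = 105945.94 s, i.e. 29.43 hours.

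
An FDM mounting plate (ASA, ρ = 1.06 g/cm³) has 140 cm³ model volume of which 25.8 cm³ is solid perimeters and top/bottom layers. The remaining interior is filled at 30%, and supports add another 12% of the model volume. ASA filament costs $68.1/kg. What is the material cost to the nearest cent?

Interior volume: 140 − 25.8 → 114.2 cm³.
Infill deposited: 0.30 × 114.2 → 34.26 cm³.
Support: 0.12 × 140 → 16.8 cm³.
Total printed volume = 25.8 + 34.26 + 16.8, so 76.86 cm³.
Mass = 76.86 × 1.06, so 81.4716 g.
Cost = 81.4716 g / 1000 × $68.1/kg = $5.55.

$5.55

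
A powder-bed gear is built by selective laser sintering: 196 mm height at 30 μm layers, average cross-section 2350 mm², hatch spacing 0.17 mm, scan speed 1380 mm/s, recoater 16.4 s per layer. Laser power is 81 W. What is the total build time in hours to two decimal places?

Layer count = ceil(196 / 0.03) = 6534.
Scan path per layer = 2350 / 0.17, so 13823.5 mm.
Laser time per layer = 13823.5 / 1380, so 10.017 s.
Time per layer = 10.017 + 16.4 = 26.417 s.
Build time = 6534 × 26.417 = 172608.678 s = 47.95 hours.

47.95 hours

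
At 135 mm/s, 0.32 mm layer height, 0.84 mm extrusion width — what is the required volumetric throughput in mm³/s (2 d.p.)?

36.29

Extrusion cross-section = 0.32 × 0.84 = 0.2688 mm².
Q = v·A = 135 × 0.2688 = 36.29 mm³/s.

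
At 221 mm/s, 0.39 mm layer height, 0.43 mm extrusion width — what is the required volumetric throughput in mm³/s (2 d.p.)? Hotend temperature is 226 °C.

37.06

A = 0.39 × 0.43 = 0.1677 mm².
Volumetric flow = 221 × 0.1677 = 37.06 mm³/s.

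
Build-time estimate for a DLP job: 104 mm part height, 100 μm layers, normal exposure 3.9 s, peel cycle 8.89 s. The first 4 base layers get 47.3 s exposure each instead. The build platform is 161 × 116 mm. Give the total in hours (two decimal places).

Layers = ⌈104/0.1⌉ = 1040.
Burn-in layers: 4 × (47.3 + 8.89) → 224.76 s.
Regular layers = 1036 × (3.9 + 8.89) = 13250.44 s.
Total = 224.76 + 13250.44 = 13475.2 s = 3.74 hours.

3.74 hours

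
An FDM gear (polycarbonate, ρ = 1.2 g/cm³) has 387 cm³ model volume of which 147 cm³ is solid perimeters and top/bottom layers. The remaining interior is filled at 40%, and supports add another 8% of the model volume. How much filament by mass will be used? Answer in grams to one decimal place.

328.8 g

Interior volume = 387 − 147, so 240 cm³.
Infill deposited = 0.40 × 240 = 96 cm³.
Support: 0.08 × 387 → 30.96 cm³.
Total printed volume: 147 + 96 + 30.96 → 273.96 cm³.
Mass: 273.96 × 1.2 → 328.752 g.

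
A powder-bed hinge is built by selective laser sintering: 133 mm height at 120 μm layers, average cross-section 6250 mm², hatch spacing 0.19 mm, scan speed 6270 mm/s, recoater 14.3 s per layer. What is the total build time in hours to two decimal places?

Layer count = ceil(133 / 0.12) = 1109.
Scan path per layer = 6250 / 0.19 = 32894.7 mm.
Per-layer scan time = 32894.7 / 6270 = 5.2464 s.
Time per layer = 5.2464 + 14.3, so 19.5464 s.
Total: 1109 × 19.5464 s = 21676.9576 s → 6.02 hours.

6.02 hours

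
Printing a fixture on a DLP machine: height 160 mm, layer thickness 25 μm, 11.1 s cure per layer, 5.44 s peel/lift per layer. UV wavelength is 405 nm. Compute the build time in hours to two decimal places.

29.40 hours

Layers = ⌈160/0.025⌉ = 6400.
Each layer takes: 11.1 + 5.44 → 16.54 s.
Total = 6400 × 16.54 = 105856 s = 29.40 hours.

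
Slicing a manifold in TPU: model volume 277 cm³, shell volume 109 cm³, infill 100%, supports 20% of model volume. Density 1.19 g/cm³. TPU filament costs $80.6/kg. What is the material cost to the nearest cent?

Volume inside the shell = 277 − 109 = 168 cm³.
Infill volume = 1.00 × 168 = 168 cm³.
Support = 0.20 × 277, so 55.4 cm³.
Total extruded: 109 + 168 + 55.4 → 332.4 cm³.
Mass: 332.4 × 1.19 → 395.556 g.
Cost = 395.556 g / 1000 × $80.6/kg = $31.88.

$31.88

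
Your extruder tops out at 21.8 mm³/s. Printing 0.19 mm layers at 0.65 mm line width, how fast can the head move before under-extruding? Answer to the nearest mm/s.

177 mm/s

Bead cross-section: 0.19 × 0.65 → 0.1235 mm².
v_max = Q/A = 21.8/0.1235 = 176.52 mm/s → 177 mm/s.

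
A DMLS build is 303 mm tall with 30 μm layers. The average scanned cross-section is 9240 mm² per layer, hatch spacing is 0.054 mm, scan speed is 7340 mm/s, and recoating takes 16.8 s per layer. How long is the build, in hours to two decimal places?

112.54 hours

Number of layers: 303 / 0.03 → 10100 (rounded up).
Hatch length per layer = 9240 / 0.054, so 171111.1 mm.
Scan time per layer: 171111.1 / 7340 → 23.3121 s.
Per-layer time = 23.3121 + 16.8 = 40.1121 s.
Total: 10100 × 40.1121 s = 405132.21 s → 112.54 hours.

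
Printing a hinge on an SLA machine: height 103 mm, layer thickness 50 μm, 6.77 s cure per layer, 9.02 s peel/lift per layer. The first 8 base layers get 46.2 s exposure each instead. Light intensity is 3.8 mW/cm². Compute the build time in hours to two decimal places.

Layer count = ceil(103 / 0.05) = 2060.
Base layers: 8 × (46.2 + 9.02) → 441.76 s.
Remaining layers: 2052 × (6.77 + 9.02) → 32401.08 s.
Total = 441.76 + 32401.08 = 32842.84 s = 9.12 hours.

9.12 hours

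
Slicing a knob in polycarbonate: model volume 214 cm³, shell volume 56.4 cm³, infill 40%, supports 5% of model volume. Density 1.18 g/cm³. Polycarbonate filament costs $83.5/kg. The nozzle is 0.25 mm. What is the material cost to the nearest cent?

$12.82

Volume inside the shell: 214 − 56.4 → 157.6 cm³.
Deposited infill = 0.40 × 157.6, so 63.04 cm³.
Support: 0.05 × 214 → 10.7 cm³.
Total printed volume = 56.4 + 63.04 + 10.7 = 130.14 cm³.
Mass = 130.14 × 1.18 = 153.5652 g.
Cost = 153.5652 g / 1000 × $83.5/kg = $12.82.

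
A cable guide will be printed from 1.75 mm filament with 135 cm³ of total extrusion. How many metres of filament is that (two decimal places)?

Cross-section of 1.75 mm filament: π·(1.75/2)² = 2.4053 mm².
Length = 135 cm³ / 2.4053 mm² = 135000 / 2.4053 = 56126.05 mm = 56.13 m.

56.13 m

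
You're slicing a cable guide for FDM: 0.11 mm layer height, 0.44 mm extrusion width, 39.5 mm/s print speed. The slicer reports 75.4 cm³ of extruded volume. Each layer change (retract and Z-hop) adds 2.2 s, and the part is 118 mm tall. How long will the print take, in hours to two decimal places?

11.61 hours

Bead cross-section: 0.11 × 0.44 → 0.0484 mm².
Toolpath length = 75.4 cm³ / 0.0484 mm² = 75400 / 0.0484 = 1557851.2 mm.
Extrusion time: 1557851.2 / 39.5 → 39439.3 s.
Layers = ⌈118/0.11⌉ = 1073.
Non-print overhead = 1073 × 2.2, so 2360.6 s.
Altogether 39439.3 + 2360.6 = 41799.9 s, i.e. 11.61 hours.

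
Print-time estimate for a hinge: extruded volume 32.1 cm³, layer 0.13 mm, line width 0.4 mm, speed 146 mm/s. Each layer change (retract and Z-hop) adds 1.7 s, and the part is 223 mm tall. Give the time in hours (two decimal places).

Bead cross-section: 0.13 × 0.4 → 0.052 mm².
Toolpath length = 32.1 cm³ / 0.052 mm² = 32100 / 0.052 = 617307.7 mm.
Extrusion time: 617307.7 / 146 → 4228.1 s.
Layer count = ceil(223 / 0.13) = 1716.
Layer-change overhead = 1716 × 1.7, so 2917.2 s.
Altogether 4228.1 + 2917.2 = 7145.3 s, i.e. 1.98 hours.

1.98 hours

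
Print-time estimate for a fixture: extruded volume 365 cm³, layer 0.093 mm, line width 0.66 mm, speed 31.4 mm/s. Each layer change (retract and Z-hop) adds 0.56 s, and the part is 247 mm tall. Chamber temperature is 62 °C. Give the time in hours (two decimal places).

53.02 hours

Line area = 0.093 × 0.66, so 0.06138 mm².
Total extruded path = 365000/0.06138 = 5946562.4 mm.
Extrusion time = 5946562.4 / 31.4 = 189381 s.
Number of layers: 247 / 0.093 → 2656 (rounded up).
Z-hop total: 2656 × 0.56 → 1487.36 s.
Altogether 189381 + 1487.36 = 190868.36 s, i.e. 53.02 hours.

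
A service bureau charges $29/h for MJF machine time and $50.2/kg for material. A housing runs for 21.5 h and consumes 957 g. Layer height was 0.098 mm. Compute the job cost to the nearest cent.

$671.54

Machine-time cost = 29 × 21.5, so $623.50.
Material charge = 50.2 × 957/1000, so $48.0414.
Total = 623.50 + 48.0414 = 671.5414 ≈ $671.54.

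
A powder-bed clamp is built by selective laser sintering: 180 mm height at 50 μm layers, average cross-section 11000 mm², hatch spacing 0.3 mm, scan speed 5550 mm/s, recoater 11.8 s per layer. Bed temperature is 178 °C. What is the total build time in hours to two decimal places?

18.41 hours

Number of layers: 180 / 0.05 → 3600 (rounded up).
Per-layer scan distance = 11000 / 0.3, so 36666.7 mm.
Scan time per layer: 36666.7 / 5550 → 6.6066 s.
Per-layer time = 6.6066 + 11.8, so 18.4066 s.
Total: 3600 × 18.4066 s = 66263.76 s → 18.41 hours.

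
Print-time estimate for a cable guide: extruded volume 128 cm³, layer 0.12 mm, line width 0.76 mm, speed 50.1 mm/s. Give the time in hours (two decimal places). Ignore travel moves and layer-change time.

Line area = 0.12 × 0.76, so 0.0912 mm².
Total extruded path = 128000/0.0912 = 1403508.8 mm.
Time extruding = 1403508.8 / 50.1 = 28014.1 s.
Converting: 28014.1 s = 7.78 hours.

7.78 hours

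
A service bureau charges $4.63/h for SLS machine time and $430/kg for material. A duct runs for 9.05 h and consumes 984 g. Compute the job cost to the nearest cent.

$465.02

Machine cost: 4.63 × 9.05 → $41.9015.
Material cost = 430 × 984/1000, so $423.12.
Job cost: 41.9015 + 423.12 = 465.0215 ≈ $465.02.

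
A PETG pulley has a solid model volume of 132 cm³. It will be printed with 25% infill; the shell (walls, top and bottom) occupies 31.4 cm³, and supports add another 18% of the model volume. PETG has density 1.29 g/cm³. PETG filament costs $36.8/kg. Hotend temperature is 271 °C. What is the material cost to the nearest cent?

$3.81

Interior volume = 132 − 31.4, so 100.6 cm³.
Deposited infill = 0.25 × 100.6 = 25.15 cm³.
Support = 0.18 × 132, so 23.76 cm³.
Total printed volume: 31.4 + 25.15 + 23.76 → 80.31 cm³.
Mass = 80.31 × 1.29 = 103.5999 g.
Cost = 103.5999 g / 1000 × $36.8/kg = $3.81.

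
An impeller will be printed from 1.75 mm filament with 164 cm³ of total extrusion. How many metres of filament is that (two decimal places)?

68.18 m

A = π r² = π × 0.875² = 2.4053 mm².
Length = 164 cm³ / 2.4053 mm² = 164000 / 2.4053 = 68182.76 mm = 68.18 m.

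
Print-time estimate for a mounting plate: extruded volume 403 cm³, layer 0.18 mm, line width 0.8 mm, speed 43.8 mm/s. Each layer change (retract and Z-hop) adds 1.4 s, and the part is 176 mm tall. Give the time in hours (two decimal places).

18.13 hours

Extrusion cross-section: 0.18 × 0.8 → 0.144 mm².
Total extruded path = 403000/0.144 = 2798611.1 mm.
Extrusion time: 2798611.1 / 43.8 → 63895.2 s.
Layers = ⌈176/0.18⌉ = 978.
Layer-change overhead: 978 × 1.4 → 1369.2 s.
Altogether 63895.2 + 1369.2 = 65264.4 s, i.e. 18.13 hours.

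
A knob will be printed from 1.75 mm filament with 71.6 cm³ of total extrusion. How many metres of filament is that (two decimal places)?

Filament cross-section = π × (1.75/2)² = 2.4053 mm².
L = 71600 mm³ / 2.4053 mm² = 29767.6 mm, i.e. 29.77 m.

29.77 m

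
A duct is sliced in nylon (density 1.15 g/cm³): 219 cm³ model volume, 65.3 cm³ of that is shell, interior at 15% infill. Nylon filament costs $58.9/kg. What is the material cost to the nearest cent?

Infill region = 219 − 65.3 = 153.7 cm³.
Infill volume = 0.15 × 153.7 = 23.055 cm³.
Total extruded: 65.3 + 23.055 → 88.355 cm³.
Mass = 88.355 × 1.15 = 101.60825 g.
At $58.9/kg: 101.60825/1000 × 58.9 = $5.98.

$5.98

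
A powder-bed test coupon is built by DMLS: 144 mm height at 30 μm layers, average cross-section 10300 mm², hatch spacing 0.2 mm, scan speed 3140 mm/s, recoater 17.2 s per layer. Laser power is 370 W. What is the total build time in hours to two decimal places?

Number of layers: 144 / 0.03 → 4800 (rounded up).
Hatch length per layer: 10300 / 0.2 → 51500 mm.
Per-layer scan time = 51500 / 3140, so 16.4013 s.
Per-layer time: 16.4013 + 17.2 → 33.6013 s.
4800 layers × 33.6013 s/layer = 161286.24 s, i.e. 44.80 hours.

44.80 hours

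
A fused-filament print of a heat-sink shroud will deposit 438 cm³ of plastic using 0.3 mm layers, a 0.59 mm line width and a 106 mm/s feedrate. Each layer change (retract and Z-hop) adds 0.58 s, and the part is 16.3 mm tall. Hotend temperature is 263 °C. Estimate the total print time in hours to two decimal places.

Line area = 0.3 × 0.59 = 0.177 mm².
Path length: 438000 mm³ / 0.177 mm² → 2474576.3 mm.
Extrusion time: 2474576.3 / 106 → 23345.1 s.
Layers = ⌈16.3/0.3⌉ = 55.
Layer-change overhead = 55 × 0.58, so 31.9 s.
Total = 23345.1 + 31.9 = 23377 s = 6.49 hours.

6.49 hours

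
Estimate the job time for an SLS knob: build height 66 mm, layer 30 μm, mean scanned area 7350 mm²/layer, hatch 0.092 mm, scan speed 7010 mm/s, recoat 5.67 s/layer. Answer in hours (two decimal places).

10.43 hours

Layer count = ceil(66 / 0.03) = 2200.
Scan path per layer = 7350 / 0.092 = 79891.3 mm.
Per-layer scan time = 79891.3 / 7010 = 11.3968 s.
Time per layer = 11.3968 + 5.67, so 17.0668 s.
Total: 2200 × 17.0668 s = 37546.96 s → 10.43 hours.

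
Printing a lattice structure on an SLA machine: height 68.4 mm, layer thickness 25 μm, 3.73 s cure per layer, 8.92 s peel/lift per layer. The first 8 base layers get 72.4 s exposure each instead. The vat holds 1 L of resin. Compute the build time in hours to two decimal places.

Layer count = ceil(68.4 / 0.025) = 2736.
Base layers = 8 × (72.4 + 8.92), so 650.56 s.
Normal layers = 2728 × (3.73 + 8.92) = 34509.2 s.
Total = 650.56 + 34509.2 = 35159.76 s = 9.77 hours.

9.77 hours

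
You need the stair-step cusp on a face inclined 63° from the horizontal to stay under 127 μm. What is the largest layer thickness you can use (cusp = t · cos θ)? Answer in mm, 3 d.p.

0.280 mm

t = h_c / cos θ = 0.127 / 0.4540 = 0.280 mm.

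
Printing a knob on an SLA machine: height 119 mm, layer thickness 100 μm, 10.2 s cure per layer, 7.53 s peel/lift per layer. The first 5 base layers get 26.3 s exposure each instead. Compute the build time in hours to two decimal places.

5.88 hours

Layers = ⌈119/0.1⌉ = 1190.
Bottom layers: 5 × (26.3 + 7.53) → 169.15 s.
Regular layers = 1185 × (10.2 + 7.53), so 21010.05 s.
Sum: 169.15 + 21010.05 = 21179.2 s → 5.88 hours.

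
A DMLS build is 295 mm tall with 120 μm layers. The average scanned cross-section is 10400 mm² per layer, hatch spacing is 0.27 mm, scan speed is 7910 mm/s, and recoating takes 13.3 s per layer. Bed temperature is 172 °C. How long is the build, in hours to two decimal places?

Layers = ⌈295/0.12⌉ = 2459.
Per-layer scan distance: 10400 / 0.27 → 38518.5 mm.
Per-layer scan time = 38518.5 / 7910, so 4.8696 s.
Per-layer time = 4.8696 + 13.3, so 18.1696 s.
Build time = 2459 × 18.1696 = 44679.0464 s = 12.41 hours.

12.41 hours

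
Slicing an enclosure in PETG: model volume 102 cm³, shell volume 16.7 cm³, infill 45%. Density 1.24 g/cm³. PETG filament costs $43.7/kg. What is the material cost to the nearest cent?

$2.98

Volume inside the shell = 102 − 16.7, so 85.3 cm³.
Infill volume = 0.45 × 85.3, so 38.385 cm³.
Total printed volume: 16.7 + 38.385 → 55.085 cm³.
Mass = 55.085 × 1.24 = 68.3054 g.
Cost = 68.3054 g / 1000 × $43.7/kg = $2.98.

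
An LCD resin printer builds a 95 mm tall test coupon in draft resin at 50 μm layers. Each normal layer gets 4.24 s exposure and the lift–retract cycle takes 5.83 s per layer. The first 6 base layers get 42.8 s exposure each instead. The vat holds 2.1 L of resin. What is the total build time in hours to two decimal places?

5.38 hours

Layers = ⌈95/0.05⌉ = 1900.
Bottom layers = 6 × (42.8 + 5.83), so 291.78 s.
Regular layers: 1894 × (4.24 + 5.83) → 19072.58 s.
Sum: 291.78 + 19072.58 = 19364.36 s → 5.38 hours.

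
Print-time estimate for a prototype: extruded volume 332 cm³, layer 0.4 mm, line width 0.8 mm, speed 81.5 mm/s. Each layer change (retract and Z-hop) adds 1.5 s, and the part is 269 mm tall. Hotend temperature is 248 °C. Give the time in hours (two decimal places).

3.82 hours

Bead cross-section = 0.4 × 0.8, so 0.32 mm².
Total extruded path = 332000/0.32 = 1037500 mm.
Time extruding = 1037500 / 81.5 = 12730.1 s.
Layers = ⌈269/0.4⌉ = 673.
Z-hop total = 673 × 1.5, so 1009.5 s.
Altogether 12730.1 + 1009.5 = 13739.6 s, i.e. 3.82 hours.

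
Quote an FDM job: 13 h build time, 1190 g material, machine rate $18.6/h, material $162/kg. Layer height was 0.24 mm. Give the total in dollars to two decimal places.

Machine cost = 18.6 × 13 = $241.80.
Feedstock cost: 162 × 1190/1000 → $192.78.
Total = 241.80 + 192.78 = $434.58.

$434.58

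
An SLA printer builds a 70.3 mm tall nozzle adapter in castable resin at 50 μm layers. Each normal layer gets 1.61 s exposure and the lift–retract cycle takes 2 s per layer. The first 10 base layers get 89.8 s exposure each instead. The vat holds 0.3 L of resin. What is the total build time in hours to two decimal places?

Layers = ⌈70.3/0.05⌉ = 1406.
Bottom layers: 10 × (89.8 + 2) → 918 s.
Remaining layers: 1396 × (1.61 + 2) → 5039.56 s.
Sum: 918 + 5039.56 = 5957.56 s → 1.65 hours.

1.65 hours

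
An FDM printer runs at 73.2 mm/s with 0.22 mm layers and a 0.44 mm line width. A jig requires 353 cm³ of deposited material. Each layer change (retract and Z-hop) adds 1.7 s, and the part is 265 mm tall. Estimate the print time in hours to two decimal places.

14.41 hours

Line area = 0.22 × 0.44, so 0.0968 mm².
Toolpath length = 353 cm³ / 0.0968 mm² = 353000 / 0.0968 = 3646694.2 mm.
Time extruding: 3646694.2 / 73.2 → 49818.2 s.
Number of layers: 265 / 0.22 → 1205 (rounded up).
Layer-change overhead = 1205 × 1.7 = 2048.5 s.
Total = 49818.2 + 2048.5 = 51866.7 s = 14.41 hours.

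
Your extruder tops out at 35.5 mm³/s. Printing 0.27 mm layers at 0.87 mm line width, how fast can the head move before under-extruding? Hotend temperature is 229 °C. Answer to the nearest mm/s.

A = 0.27 × 0.87 = 0.2349 mm².
Max speed = 35.5 / 0.2349 = 151.13 ≈ 151 mm/s.

151 mm/s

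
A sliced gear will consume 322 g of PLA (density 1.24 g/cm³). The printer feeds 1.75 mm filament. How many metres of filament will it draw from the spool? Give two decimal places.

Volume = 322 g / 1.24 g·cm⁻³ = 259.6774 cm³ = 259677.4 mm³.
Cross-section of 1.75 mm filament: π·(1.75/2)² = 2.4053 mm².
L = V/A = 259677.4/2.4053 = 107960.5 mm → 107.96 m.

107.96 m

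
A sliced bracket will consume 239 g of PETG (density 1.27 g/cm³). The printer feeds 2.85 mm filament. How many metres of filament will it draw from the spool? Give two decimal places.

29.50 m

Volume = 239 g / 1.27 g·cm⁻³ = 188.189 cm³ = 188189 mm³.
A = π r² = π × 1.425² = 6.3794 mm².
L = V/A = 188189/6.3794 = 29499.48 mm → 29.50 m.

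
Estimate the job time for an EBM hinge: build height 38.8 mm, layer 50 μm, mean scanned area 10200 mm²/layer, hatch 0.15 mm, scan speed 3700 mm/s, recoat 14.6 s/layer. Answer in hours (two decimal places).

7.11 hours

Layers = ⌈38.8/0.05⌉ = 776.
Hatch length per layer: 10200 / 0.15 → 68000 mm.
Beam time per layer: 68000 / 3700 → 18.3784 s.
Time per layer = 18.3784 + 14.6 = 32.9784 s.
Total: 776 × 32.9784 s = 25591.2384 s → 7.11 hours.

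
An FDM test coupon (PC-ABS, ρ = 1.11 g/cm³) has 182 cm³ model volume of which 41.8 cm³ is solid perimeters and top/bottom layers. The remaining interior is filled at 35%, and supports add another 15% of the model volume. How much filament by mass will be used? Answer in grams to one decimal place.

131.2 g

Infill region: 182 − 41.8 → 140.2 cm³.
Infill volume: 0.35 × 140.2 → 49.07 cm³.
Support = 0.15 × 182 = 27.3 cm³.
Total printed volume = 41.8 + 49.07 + 27.3 = 118.17 cm³.
Mass: 118.17 × 1.11 → 131.1687 g.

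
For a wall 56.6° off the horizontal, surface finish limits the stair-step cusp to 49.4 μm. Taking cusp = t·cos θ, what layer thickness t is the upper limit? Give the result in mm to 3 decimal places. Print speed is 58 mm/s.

Layer height = cusp / cos(56.6°) = 0.0494 / 0.5505 = 0.090 mm.

0.090 mm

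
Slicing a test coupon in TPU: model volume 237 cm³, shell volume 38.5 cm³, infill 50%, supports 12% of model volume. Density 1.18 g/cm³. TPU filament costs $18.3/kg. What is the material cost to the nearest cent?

Infill region = 237 − 38.5 = 198.5 cm³.
Infill volume = 0.50 × 198.5 = 99.25 cm³.
Support = 0.12 × 237, so 28.44 cm³.
Deposited volume = 38.5 + 99.25 + 28.44, so 166.19 cm³.
Mass: 166.19 × 1.18 → 196.1042 g.
At $18.3/kg: 196.1042/1000 × 18.3 = $3.59.

$3.59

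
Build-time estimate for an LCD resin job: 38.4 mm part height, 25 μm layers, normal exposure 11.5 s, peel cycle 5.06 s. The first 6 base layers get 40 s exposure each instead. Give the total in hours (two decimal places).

7.11 hours

Layers = ⌈38.4/0.025⌉ = 1536.
Base layers = 6 × (40 + 5.06), so 270.36 s.
Normal layers = 1530 × (11.5 + 5.06) = 25336.8 s.
Sum: 270.36 + 25336.8 = 25607.16 s → 7.11 hours.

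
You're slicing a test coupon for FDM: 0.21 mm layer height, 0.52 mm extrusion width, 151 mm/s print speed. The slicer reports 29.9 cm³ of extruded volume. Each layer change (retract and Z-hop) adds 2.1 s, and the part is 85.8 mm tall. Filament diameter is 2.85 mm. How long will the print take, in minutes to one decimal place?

44.5 minutes

Line area = 0.21 × 0.52 = 0.1092 mm².
Total extruded path = 29900/0.1092 = 273809.5 mm.
Print-move time: 273809.5 / 151 → 1813.3 s.
Layer count = ceil(85.8 / 0.21) = 409.
Non-print overhead = 409 × 2.1, so 858.9 s.
Total = 1813.3 + 858.9 = 2672.2 s = 44.5 minutes.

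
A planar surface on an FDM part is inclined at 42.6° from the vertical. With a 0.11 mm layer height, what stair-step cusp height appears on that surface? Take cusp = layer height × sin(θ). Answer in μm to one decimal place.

Cusp = layer height × sin(42.6°) = 0.11 × 0.6769 = 0.074459 mm = 74.5 μm.

74.5 μm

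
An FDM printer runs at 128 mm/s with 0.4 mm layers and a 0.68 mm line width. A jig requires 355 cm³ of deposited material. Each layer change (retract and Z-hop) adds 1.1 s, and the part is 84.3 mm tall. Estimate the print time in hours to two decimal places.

Line area = 0.4 × 0.68 = 0.272 mm².
Toolpath length = 355 cm³ / 0.272 mm² = 355000 / 0.272 = 1305147.1 mm.
Print-move time: 1305147.1 / 128 → 10196.5 s.
Layers = ⌈84.3/0.4⌉ = 211.
Z-hop total = 211 × 1.1, so 232.1 s.
Total = 10196.5 + 232.1 = 10428.6 s = 2.90 hours.

2.90 hours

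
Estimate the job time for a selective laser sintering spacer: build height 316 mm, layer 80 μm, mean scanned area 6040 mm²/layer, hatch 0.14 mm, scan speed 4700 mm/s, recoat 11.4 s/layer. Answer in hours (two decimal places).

Layer count = ceil(316 / 0.08) = 3950.
Scan path per layer = 6040 / 0.14 = 43142.9 mm.
Scan time per layer = 43142.9 / 4700 = 9.1793 s.
Per-layer time = 9.1793 + 11.4, so 20.5793 s.
3950 layers × 20.5793 s/layer = 81288.235 s, i.e. 22.58 hours.

22.58 hours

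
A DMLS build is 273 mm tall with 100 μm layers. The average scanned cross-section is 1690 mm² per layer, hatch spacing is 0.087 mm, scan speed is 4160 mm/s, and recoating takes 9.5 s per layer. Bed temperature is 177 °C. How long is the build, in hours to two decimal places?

10.75 hours

Layer count = ceil(273 / 0.1) = 2730.
Hatch length per layer = 1690 / 0.087 = 19425.3 mm.
Laser time per layer = 19425.3 / 4160, so 4.6695 s.
Time per layer: 4.6695 + 9.5 → 14.1695 s.
2730 layers × 14.1695 s/layer = 38682.735 s, i.e. 10.75 hours.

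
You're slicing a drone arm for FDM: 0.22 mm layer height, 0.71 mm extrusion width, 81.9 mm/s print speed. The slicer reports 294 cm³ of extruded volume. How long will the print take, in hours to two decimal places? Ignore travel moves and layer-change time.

Bead cross-section = 0.22 × 0.71 = 0.1562 mm².
Path length: 294000 mm³ / 0.1562 mm² → 1882202.3 mm.
Print-move time: 1882202.3 / 81.9 → 22981.7 s.
Converting: 22981.7 s = 6.38 hours.

6.38 hours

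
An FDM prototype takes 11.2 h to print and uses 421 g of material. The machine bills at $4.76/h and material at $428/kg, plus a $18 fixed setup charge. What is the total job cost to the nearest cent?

$251.50

Machine cost: 4.76 × 11.2 → $53.312.
Material charge = 428 × 421/1000, so $180.188.
Adding setup: 53.312 + 180.188 + 18 → $251.50.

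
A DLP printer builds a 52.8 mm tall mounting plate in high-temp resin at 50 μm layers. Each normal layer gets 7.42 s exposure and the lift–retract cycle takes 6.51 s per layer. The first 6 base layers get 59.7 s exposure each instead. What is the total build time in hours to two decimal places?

4.17 hours

Layer count = ceil(52.8 / 0.05) = 1056.
Burn-in layers: 6 × (59.7 + 6.51) → 397.26 s.
Normal layers: 1050 × (7.42 + 6.51) → 14626.5 s.
Total = 397.26 + 14626.5 = 15023.76 s = 4.17 hours.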